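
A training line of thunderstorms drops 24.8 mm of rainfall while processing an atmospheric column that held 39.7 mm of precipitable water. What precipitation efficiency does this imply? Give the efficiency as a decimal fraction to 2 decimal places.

ε ≈ 0.62

ε = rainfall / PW = 24.8 / 39.7 = 0.62.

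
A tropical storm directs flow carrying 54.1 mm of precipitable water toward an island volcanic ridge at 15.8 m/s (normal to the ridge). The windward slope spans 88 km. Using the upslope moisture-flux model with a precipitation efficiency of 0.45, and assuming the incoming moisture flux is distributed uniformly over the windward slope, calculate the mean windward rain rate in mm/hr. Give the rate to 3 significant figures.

Incoming column moisture flux per unit ridge length: F = V × PW = 15.8 × 54.1 = 854.78 mm·m/s.
Spread over the 88 km slope with efficiency ε = 0.45: R = ε·F/W = 0.45 × 854.78 / 88000 m = 4.371e-03 mm/s.
R = 4.371e-03 × 3600 = 15.7 mm/hr.

R ≈ 15.7 mm/hr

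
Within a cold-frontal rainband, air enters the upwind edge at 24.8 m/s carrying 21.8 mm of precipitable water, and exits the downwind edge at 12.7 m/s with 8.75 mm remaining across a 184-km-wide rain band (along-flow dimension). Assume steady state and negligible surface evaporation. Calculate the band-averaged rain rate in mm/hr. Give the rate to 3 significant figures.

Column moisture flux per unit crosswind length is F = V × PW.
Inflow: F_in = 24.8 × 21.8 = 540.64 mm·m/s
Outflow: F_out = 12.7 × 8.75 = 111.125 mm·m/s
Steady-state rate R = (F_in − F_out)/L = (540.64 − 111.125) / 184000 m = 2.334e-03 mm/s.
R = 2.334e-03 × 3600 = 8.40 mm/hr.

R ≈ 8.40 mm/hr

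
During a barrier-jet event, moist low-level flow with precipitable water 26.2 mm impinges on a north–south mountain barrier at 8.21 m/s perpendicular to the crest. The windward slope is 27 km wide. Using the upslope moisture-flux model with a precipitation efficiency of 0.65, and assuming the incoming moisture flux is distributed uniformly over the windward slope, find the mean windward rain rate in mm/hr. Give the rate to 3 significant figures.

Incoming column moisture flux per unit ridge length: F = V × PW = 8.21 × 26.2 = 215.102 mm·m/s.
Spread over the 27 km slope with efficiency ε = 0.65: R = ε·F/W = 0.65 × 215.102 / 27000 m = 5.178e-03 mm/s.
R = 5.178e-03 × 3600 = 18.6 mm/hr.

R ≈ 18.6 mm/hr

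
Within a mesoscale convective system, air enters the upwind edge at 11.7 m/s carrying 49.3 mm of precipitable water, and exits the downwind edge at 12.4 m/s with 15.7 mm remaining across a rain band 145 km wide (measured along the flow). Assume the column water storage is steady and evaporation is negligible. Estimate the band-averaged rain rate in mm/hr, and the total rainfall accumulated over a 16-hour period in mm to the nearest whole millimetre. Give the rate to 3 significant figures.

R ≈ 9.49 mm/hr; total ≈ 152 mm

Column moisture flux per unit crosswind length is F = V × PW.
Inflow: F_in = 11.7 × 49.3 = 576.81 mm·m/s
Outflow: F_out = 12.4 × 15.7 = 194.68 mm·m/s
Steady-state rate R = (F_in − F_out)/L = (576.81 − 194.68) / 145000 m = 2.635e-03 mm/s.
R = 2.635e-03 × 3600 = 9.49 mm/hr.
Over 16 h: total = 9.49 × 16 = 151.84 ≈ 152 mm.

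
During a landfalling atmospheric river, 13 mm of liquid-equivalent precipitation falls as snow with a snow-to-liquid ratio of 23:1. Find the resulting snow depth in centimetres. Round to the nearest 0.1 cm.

snow depth ≈ 29.9 cm

Snow depth = liquid × ratio = 13 mm × 23 = 299 mm = 29.9 cm.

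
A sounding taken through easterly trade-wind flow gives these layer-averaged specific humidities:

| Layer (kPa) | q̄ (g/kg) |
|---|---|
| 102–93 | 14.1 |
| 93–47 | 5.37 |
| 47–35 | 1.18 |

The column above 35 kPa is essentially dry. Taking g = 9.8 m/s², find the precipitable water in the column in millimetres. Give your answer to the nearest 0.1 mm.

Precipitable water is the column-integrated vapour mass per unit area: PW = (1/g) Σ q̄ Δp, with q in kg/kg and Δp in Pa (1 kg/m² of water = 1 mm).
Layer 102–93 kPa: Δp = 90 hPa = 9000 Pa, q̄ = 0.0141 kg/kg → 0.0141 × 9000 / 9.8 = 12.95 mm
Layer 93–47 kPa: Δp = 460 hPa = 46000 Pa, q̄ = 0.00537 kg/kg → 0.00537 × 46000 / 9.8 = 25.21 mm
Layer 47–35 kPa: Δp = 120 hPa = 12000 Pa, q̄ = 0.00118 kg/kg → 0.00118 × 12000 / 9.8 = 1.44 mm
PW = 12.95 + 25.21 + 1.44 = 39.60 ≈ 39.6 mm.

PW ≈ 39.6 mm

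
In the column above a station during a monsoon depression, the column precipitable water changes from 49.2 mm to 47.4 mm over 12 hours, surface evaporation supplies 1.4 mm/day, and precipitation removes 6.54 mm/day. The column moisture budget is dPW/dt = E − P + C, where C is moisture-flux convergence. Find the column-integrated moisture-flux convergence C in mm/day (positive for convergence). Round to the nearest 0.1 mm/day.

C ≈ 1.5 mm/day

dPW/dt = (47.4 − 49.2) mm / (12/24 day) = -3.600 mm/day.
C = dPW/dt − E + P = (-3.600) − 1.4 + 6.54 = 1.5 mm/day.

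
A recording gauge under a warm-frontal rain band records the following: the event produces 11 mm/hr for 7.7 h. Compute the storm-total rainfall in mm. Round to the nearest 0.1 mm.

Total = Σ Rᵢ Δtᵢ = 11 × 7.7
      = 84.7 = 84.7 mm.

total ≈ 84.7 mm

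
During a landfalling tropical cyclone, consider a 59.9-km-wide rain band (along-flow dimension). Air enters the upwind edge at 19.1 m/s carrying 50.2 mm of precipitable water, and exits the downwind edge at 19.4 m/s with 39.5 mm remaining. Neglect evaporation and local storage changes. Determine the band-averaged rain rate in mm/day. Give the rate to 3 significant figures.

Column moisture flux per unit crosswind length is F = V × PW.
Inflow: F_in = 19.1 × 50.2 = 958.82 mm·m/s
Outflow: F_out = 19.4 × 39.5 = 766.3 mm·m/s
Steady-state rate R = (F_in − F_out)/L = (958.82 − 766.3) / 59900 m = 3.214e-03 mm/s.
R = 3.214e-03 × 3600 × 24 = 278 mm/day.

R ≈ 278 mm/day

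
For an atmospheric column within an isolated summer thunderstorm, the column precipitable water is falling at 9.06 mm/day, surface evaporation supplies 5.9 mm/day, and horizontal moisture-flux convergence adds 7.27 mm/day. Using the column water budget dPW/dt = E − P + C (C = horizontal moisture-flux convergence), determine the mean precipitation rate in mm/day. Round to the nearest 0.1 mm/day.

dPW/dt = -9.06 mm/day.
P = E + C − dPW/dt = 5.9 + (7.27) − (-9.06) = 22.2 mm/day.

P ≈ 22.2 mm/day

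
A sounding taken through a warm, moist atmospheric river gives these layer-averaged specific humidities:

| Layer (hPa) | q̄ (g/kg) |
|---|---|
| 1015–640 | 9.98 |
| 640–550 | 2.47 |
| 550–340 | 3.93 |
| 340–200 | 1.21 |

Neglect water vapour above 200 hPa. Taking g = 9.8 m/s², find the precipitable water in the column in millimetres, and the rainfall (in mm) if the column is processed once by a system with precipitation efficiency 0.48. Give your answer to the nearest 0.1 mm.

PW ≈ 50.6 mm; rainfall ≈ 24.3 mm

Precipitable water is the column-integrated vapour mass per unit area: PW = (1/g) Σ q̄ Δp, with q in kg/kg and Δp in Pa (1 kg/m² of water = 1 mm).
Layer 1015–640 hPa: Δp = 375 hPa = 37500 Pa, q̄ = 0.00998 kg/kg → 0.00998 × 37500 / 9.8 = 38.19 mm
Layer 640–550 hPa: Δp = 90 hPa = 9000 Pa, q̄ = 0.00247 kg/kg → 0.00247 × 9000 / 9.8 = 2.27 mm
Layer 550–340 hPa: Δp = 210 hPa = 21000 Pa, q̄ = 0.00393 kg/kg → 0.00393 × 21000 / 9.8 = 8.42 mm
Layer 340–200 hPa: Δp = 140 hPa = 14000 Pa, q̄ = 0.00121 kg/kg → 0.00121 × 14000 / 9.8 = 1.73 mm
PW = 38.19 + 2.27 + 8.42 + 1.73 = 50.61 ≈ 50.6 mm.
Rainfall = ε × PW = 0.48 × 50.6 = 24.3 mm.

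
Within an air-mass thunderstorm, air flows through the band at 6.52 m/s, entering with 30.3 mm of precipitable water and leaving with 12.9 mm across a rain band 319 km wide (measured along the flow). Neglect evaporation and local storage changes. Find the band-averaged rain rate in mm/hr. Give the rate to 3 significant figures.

Column moisture flux per unit crosswind length is F = V × PW.
Inflow: F_in = 6.52 × 30.3 = 197.556 mm·m/s
Outflow: F_out = 6.52 × 12.9 = 84.108 mm·m/s
Steady-state rate R = (F_in − F_out)/L = (197.556 − 84.108) / 319000 m = 3.556e-04 mm/s.
R = 3.556e-04 × 3600 = 1.28 mm/hr.

R ≈ 1.28 mm/hr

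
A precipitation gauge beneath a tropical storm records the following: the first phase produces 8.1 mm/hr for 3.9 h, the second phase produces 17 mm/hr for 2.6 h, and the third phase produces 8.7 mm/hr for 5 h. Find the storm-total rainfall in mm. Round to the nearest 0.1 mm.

total ≈ 119.3 mm

Total = Σ Rᵢ Δtᵢ = 8.1 × 3.9 + 17 × 2.6 + 8.7 × 5
      = 31.59 + 44.2 + 43.5 = 119.3 mm.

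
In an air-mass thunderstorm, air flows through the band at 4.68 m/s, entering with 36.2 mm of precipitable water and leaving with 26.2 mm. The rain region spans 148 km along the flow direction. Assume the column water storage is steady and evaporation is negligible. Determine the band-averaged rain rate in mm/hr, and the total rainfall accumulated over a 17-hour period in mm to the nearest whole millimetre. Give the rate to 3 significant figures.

R ≈ 1.14 mm/hr; total ≈ 19 mm

Column moisture flux per unit crosswind length is F = V × PW.
Inflow: F_in = 4.68 × 36.2 = 169.416 mm·m/s
Outflow: F_out = 4.68 × 26.2 = 122.616 mm·m/s
Steady-state rate R = (F_in − F_out)/L = (169.416 − 122.616) / 148000 m = 3.162e-04 mm/s.
R = 3.162e-04 × 3600 = 1.14 mm/hr.
Over 17 h: total = 1.14 × 17 = 19.38 ≈ 19 mm.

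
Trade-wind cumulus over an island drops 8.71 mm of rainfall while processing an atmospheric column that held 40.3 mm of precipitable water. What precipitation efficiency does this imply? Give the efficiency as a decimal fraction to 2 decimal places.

ε ≈ 0.22

ε = rainfall / PW = 8.71 / 40.3 = 0.22.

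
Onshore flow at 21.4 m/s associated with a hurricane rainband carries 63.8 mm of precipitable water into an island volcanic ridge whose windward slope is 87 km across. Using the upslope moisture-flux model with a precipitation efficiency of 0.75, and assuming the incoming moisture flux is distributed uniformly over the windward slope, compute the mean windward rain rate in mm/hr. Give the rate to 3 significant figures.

R ≈ 42.4 mm/hr

Incoming column moisture flux per unit ridge length: F = V × PW = 21.4 × 63.8 = 1365.32 mm·m/s.
Spread over the 87 km slope with efficiency ε = 0.75: R = ε·F/W = 0.75 × 1365.32 / 87000 m = 1.177e-02 mm/s.
R = 1.177e-02 × 3600 = 42.4 mm/hr.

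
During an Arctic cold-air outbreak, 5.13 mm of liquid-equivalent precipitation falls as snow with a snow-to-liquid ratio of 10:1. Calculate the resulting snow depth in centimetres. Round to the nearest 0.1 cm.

Snow depth = liquid × ratio = 5.13 mm × 10 = 51.3 mm = 5.1 cm.

snow depth ≈ 5.1 cm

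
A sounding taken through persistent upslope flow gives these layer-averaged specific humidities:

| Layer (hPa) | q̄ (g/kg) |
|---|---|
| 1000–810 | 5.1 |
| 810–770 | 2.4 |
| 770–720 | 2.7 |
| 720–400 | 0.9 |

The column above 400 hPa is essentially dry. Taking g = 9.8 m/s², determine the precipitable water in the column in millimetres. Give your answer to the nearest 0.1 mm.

PW ≈ 15.2 mm

Precipitable water is the column-integrated vapour mass per unit area: PW = (1/g) Σ q̄ Δp, with q in kg/kg and Δp in Pa (1 kg/m² of water = 1 mm).
Layer 1000–810 hPa: Δp = 190 hPa = 19000 Pa, q̄ = 0.0051 kg/kg → 0.0051 × 19000 / 9.8 = 9.89 mm
Layer 810–770 hPa: Δp = 40 hPa = 4000 Pa, q̄ = 0.0024 kg/kg → 0.0024 × 4000 / 9.8 = 0.98 mm
Layer 770–720 hPa: Δp = 50 hPa = 5000 Pa, q̄ = 0.0027 kg/kg → 0.0027 × 5000 / 9.8 = 1.38 mm
Layer 720–400 hPa: Δp = 320 hPa = 32000 Pa, q̄ = 0.0009 kg/kg → 0.0009 × 32000 / 9.8 = 2.94 mm
PW = 9.89 + 0.98 + 1.38 + 2.94 = 15.19 ≈ 15.2 mm.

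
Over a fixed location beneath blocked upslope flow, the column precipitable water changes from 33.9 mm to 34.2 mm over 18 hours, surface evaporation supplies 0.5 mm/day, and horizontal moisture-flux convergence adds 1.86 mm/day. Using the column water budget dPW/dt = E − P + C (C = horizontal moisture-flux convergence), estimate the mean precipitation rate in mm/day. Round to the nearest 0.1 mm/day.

P ≈ 2.0 mm/day

dPW/dt = (34.2 − 33.9) mm / (18/24 day) = +0.400 mm/day.
P = E + C − dPW/dt = 0.5 + (1.86) − (+0.400) = 2.0 mm/day.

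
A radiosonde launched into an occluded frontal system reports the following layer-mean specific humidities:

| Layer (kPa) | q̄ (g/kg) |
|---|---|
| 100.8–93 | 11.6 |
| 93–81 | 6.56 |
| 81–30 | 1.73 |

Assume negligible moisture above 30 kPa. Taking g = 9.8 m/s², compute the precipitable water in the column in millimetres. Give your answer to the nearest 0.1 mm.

PW ≈ 26.3 mm

Precipitable water is the column-integrated vapour mass per unit area: PW = (1/g) Σ q̄ Δp, with q in kg/kg and Δp in Pa (1 kg/m² of water = 1 mm).
Layer 100.8–93 kPa: Δp = 78 hPa = 7800 Pa, q̄ = 0.0116 kg/kg → 0.0116 × 7800 / 9.8 = 9.23 mm
Layer 93–81 kPa: Δp = 120 hPa = 12000 Pa, q̄ = 0.00656 kg/kg → 0.00656 × 12000 / 9.8 = 8.03 mm
Layer 81–30 kPa: Δp = 510 hPa = 51000 Pa, q̄ = 0.00173 kg/kg → 0.00173 × 51000 / 9.8 = 9.00 mm
PW = 9.23 + 8.03 + 9.00 = 26.26 ≈ 26.3 mm.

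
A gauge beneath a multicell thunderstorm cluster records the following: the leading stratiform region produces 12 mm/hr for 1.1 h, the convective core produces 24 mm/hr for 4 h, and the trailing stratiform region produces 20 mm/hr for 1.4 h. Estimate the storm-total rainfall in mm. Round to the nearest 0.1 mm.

Total = Σ Rᵢ Δtᵢ = 12 × 1.1 + 24 × 4 + 20 × 1.4
      = 13.2 + 96 + 28 = 137.2 mm.

total ≈ 137.2 mm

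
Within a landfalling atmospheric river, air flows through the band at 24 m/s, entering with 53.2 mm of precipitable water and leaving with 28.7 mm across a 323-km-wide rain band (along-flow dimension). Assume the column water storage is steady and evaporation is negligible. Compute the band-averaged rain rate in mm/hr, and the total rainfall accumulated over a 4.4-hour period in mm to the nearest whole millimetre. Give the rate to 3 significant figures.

Column moisture flux per unit crosswind length is F = V × PW.
Inflow: F_in = 24 × 53.2 = 1276.8 mm·m/s
Outflow: F_out = 24 × 28.7 = 688.8 mm·m/s
Steady-state rate R = (F_in − F_out)/L = (1276.8 − 688.8) / 323000 m = 1.820e-03 mm/s.
R = 1.820e-03 × 3600 = 6.55 mm/hr.
Over 4.4 h: total = 6.55 × 4.4 = 28.82 ≈ 29 mm.

R ≈ 6.55 mm/hr; total ≈ 29 mm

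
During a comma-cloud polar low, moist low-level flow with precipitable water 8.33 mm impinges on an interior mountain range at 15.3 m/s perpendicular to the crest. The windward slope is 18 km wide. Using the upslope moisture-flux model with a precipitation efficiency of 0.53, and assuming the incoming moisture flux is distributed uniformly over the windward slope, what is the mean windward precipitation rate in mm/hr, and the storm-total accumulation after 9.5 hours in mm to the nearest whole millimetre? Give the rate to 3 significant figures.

Incoming column moisture flux per unit ridge length: F = V × PW = 15.3 × 8.33 = 127.449 mm·m/s.
Spread over the 18 km slope with efficiency ε = 0.53: R = ε·F/W = 0.53 × 127.449 / 18000 m = 3.753e-03 mm/s.
R = 3.753e-03 × 3600 = 13.5 mm/hr.
Over 9.5 h: total = 13.5 × 9.5 = 128.25 ≈ 128 mm.

R ≈ 13.5 mm/hr; total ≈ 128 mm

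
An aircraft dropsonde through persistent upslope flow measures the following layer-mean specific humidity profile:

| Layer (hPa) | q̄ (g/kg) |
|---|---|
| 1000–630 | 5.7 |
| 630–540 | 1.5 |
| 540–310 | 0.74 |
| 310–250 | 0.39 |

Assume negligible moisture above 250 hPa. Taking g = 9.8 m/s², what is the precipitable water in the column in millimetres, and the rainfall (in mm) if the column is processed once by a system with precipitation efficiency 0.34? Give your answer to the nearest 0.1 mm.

PW ≈ 24.9 mm; rainfall ≈ 8.5 mm

Precipitable water is the column-integrated vapour mass per unit area: PW = (1/g) Σ q̄ Δp, with q in kg/kg and Δp in Pa (1 kg/m² of water = 1 mm).
Layer 1000–630 hPa: Δp = 370 hPa = 37000 Pa, q̄ = 0.0057 kg/kg → 0.0057 × 37000 / 9.8 = 21.52 mm
Layer 630–540 hPa: Δp = 90 hPa = 9000 Pa, q̄ = 0.0015 kg/kg → 0.0015 × 9000 / 9.8 = 1.38 mm
Layer 540–310 hPa: Δp = 230 hPa = 23000 Pa, q̄ = 0.00074 kg/kg → 0.00074 × 23000 / 9.8 = 1.74 mm
Layer 310–250 hPa: Δp = 60 hPa = 6000 Pa, q̄ = 0.00039 kg/kg → 0.00039 × 6000 / 9.8 = 0.24 mm
PW = 21.52 + 1.38 + 1.74 + 0.24 = 24.88 ≈ 24.9 mm.
Rainfall = ε × PW = 0.34 × 24.9 = 8.5 mm.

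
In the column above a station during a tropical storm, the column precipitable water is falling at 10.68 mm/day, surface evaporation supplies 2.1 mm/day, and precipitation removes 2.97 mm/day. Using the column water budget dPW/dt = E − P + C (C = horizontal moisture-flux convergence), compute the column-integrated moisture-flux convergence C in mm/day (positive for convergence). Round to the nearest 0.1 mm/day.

dPW/dt = -10.68 mm/day.
C = dPW/dt − E + P = (-10.68) − 2.1 + 2.97 = -9.8 mm/day.

C ≈ -9.8 mm/day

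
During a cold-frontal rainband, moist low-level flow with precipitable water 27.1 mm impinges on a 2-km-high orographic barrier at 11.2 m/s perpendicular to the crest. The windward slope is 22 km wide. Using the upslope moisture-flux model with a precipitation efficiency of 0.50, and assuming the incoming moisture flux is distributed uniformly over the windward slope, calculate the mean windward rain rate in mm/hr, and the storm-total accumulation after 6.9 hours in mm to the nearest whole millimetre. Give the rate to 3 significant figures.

Incoming column moisture flux per unit ridge length: F = V × PW = 11.2 × 27.1 = 303.52 mm·m/s.
Spread over the 22 km slope with efficiency ε = 0.50: R = ε·F/W = 0.50 × 303.52 / 22000 m = 6.898e-03 mm/s.
R = 6.898e-03 × 3600 = 24.8 mm/hr.
Over 6.9 h: total = 24.8 × 6.9 = 171.12 ≈ 171 mm.

R ≈ 24.8 mm/hr; total ≈ 171 mm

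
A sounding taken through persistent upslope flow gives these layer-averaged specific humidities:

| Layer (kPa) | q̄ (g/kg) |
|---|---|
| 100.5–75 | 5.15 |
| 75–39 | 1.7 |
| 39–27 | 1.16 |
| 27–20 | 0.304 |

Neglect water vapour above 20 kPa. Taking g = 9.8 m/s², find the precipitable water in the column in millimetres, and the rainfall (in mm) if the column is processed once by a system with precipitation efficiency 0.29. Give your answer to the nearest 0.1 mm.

Precipitable water is the column-integrated vapour mass per unit area: PW = (1/g) Σ q̄ Δp, with q in kg/kg and Δp in Pa (1 kg/m² of water = 1 mm).
Layer 100.5–75 kPa: Δp = 255 hPa = 25500 Pa, q̄ = 0.00515 kg/kg → 0.00515 × 25500 / 9.8 = 13.40 mm
Layer 75–39 kPa: Δp = 360 hPa = 36000 Pa, q̄ = 0.0017 kg/kg → 0.0017 × 36000 / 9.8 = 6.24 mm
Layer 39–27 kPa: Δp = 120 hPa = 12000 Pa, q̄ = 0.00116 kg/kg → 0.00116 × 12000 / 9.8 = 1.42 mm
Layer 27–20 kPa: Δp = 70 hPa = 7000 Pa, q̄ = 0.000304 kg/kg → 0.000304 × 7000 / 9.8 = 0.22 mm
PW = 13.40 + 6.24 + 1.42 + 0.22 = 21.28 ≈ 21.3 mm.
Rainfall = ε × PW = 0.29 × 21.3 = 6.2 mm.

PW ≈ 21.3 mm; rainfall ≈ 6.2 mm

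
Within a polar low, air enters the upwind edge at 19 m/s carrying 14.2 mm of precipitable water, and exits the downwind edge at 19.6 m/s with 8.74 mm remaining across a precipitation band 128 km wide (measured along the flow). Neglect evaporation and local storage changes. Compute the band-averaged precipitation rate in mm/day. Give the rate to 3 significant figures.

Column moisture flux per unit crosswind length is F = V × PW.
Inflow: F_in = 19 × 14.2 = 269.8 mm·m/s
Outflow: F_out = 19.6 × 8.74 = 171.304 mm·m/s
Steady-state rate R = (F_in − F_out)/L = (269.8 − 171.304) / 128000 m = 7.695e-04 mm/s.
R = 7.695e-04 × 3600 × 24 = 66.5 mm/day.

R ≈ 66.5 mm/day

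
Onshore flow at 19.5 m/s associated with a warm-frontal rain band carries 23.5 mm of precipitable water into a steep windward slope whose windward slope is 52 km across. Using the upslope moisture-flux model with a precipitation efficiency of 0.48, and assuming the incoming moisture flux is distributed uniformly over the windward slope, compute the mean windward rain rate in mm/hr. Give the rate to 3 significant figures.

Incoming column moisture flux per unit ridge length: F = V × PW = 19.5 × 23.5 = 458.25 mm·m/s.
Spread over the 52 km slope with efficiency ε = 0.48: R = ε·F/W = 0.48 × 458.25 / 52000 m = 4.230e-03 mm/s.
R = 4.230e-03 × 3600 = 15.2 mm/hr.

R ≈ 15.2 mm/hr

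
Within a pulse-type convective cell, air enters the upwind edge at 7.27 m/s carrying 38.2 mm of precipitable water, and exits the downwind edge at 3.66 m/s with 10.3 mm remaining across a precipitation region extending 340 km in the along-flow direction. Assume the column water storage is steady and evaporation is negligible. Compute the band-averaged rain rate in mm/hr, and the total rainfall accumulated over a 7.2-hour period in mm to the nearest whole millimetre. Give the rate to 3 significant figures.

R ≈ 2.54 mm/hr; total ≈ 18 mm

Column moisture flux per unit crosswind length is F = V × PW.
Inflow: F_in = 7.27 × 38.2 = 277.714 mm·m/s
Outflow: F_out = 3.66 × 10.3 = 37.698 mm·m/s
Steady-state rate R = (F_in − F_out)/L = (277.714 − 37.698) / 340000 m = 7.059e-04 mm/s.
R = 7.059e-04 × 3600 = 2.54 mm/hr.
Over 7.2 h: total = 2.54 × 7.2 = 18.288 ≈ 18 mm.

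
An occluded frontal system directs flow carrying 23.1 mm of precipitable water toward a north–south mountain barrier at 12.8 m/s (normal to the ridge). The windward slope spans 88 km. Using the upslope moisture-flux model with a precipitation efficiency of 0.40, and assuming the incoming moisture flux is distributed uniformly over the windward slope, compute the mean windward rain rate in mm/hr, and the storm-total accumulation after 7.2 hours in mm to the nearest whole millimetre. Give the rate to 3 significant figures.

Incoming column moisture flux per unit ridge length: F = V × PW = 12.8 × 23.1 = 295.68 mm·m/s.
Spread over the 88 km slope with efficiency ε = 0.40: R = ε·F/W = 0.40 × 295.68 / 88000 m = 1.344e-03 mm/s.
R = 1.344e-03 × 3600 = 4.84 mm/hr.
Over 7.2 h: total = 4.84 × 7.2 = 34.848 ≈ 35 mm.

R ≈ 4.84 mm/hr; total ≈ 35 mm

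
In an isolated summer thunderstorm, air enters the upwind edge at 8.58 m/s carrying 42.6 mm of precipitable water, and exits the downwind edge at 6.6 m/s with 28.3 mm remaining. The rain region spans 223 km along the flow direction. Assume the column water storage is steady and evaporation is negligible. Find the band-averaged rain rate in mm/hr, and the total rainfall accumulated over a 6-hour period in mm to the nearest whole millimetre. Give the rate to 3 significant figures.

R ≈ 2.89 mm/hr; total ≈ 17 mm

Column moisture flux per unit crosswind length is F = V × PW.
Inflow: F_in = 8.58 × 42.6 = 365.508 mm·m/s
Outflow: F_out = 6.6 × 28.3 = 186.78 mm·m/s
Steady-state rate R = (F_in − F_out)/L = (365.508 − 186.78) / 223000 m = 8.015e-04 mm/s.
R = 8.015e-04 × 3600 = 2.89 mm/hr.
Over 6 h: total = 2.89 × 6 = 17.34 ≈ 17 mm.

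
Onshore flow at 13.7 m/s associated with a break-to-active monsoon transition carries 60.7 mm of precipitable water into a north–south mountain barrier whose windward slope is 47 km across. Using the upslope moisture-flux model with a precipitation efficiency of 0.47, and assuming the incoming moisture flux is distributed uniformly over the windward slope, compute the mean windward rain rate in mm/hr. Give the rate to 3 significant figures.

Incoming column moisture flux per unit ridge length: F = V × PW = 13.7 × 60.7 = 831.59 mm·m/s.
Spread over the 47 km slope with efficiency ε = 0.47: R = ε·F/W = 0.47 × 831.59 / 47000 m = 8.316e-03 mm/s.
R = 8.316e-03 × 3600 = 29.9 mm/hr.

R ≈ 29.9 mm/hr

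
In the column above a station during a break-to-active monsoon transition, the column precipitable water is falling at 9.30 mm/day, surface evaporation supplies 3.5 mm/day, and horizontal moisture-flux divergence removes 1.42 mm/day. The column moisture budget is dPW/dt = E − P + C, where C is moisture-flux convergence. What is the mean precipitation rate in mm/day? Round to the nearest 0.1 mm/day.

dPW/dt = -9.30 mm/day.
P = E + C − dPW/dt = 3.5 + (-1.42) − (-9.30) = 11.4 mm/day.

P ≈ 11.4 mm/day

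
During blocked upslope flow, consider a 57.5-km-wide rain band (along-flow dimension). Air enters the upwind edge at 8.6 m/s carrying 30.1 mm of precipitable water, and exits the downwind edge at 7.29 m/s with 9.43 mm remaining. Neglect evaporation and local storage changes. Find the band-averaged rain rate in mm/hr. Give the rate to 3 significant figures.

R ≈ 11.9 mm/hr

Column moisture flux per unit crosswind length is F = V × PW.
Inflow: F_in = 8.6 × 30.1 = 258.86 mm·m/s
Outflow: F_out = 7.29 × 9.43 = 68.7447 mm·m/s
Steady-state rate R = (F_in − F_out)/L = (258.86 − 68.7447) / 57500 m = 3.306e-03 mm/s.
R = 3.306e-03 × 3600 = 11.9 mm/hr.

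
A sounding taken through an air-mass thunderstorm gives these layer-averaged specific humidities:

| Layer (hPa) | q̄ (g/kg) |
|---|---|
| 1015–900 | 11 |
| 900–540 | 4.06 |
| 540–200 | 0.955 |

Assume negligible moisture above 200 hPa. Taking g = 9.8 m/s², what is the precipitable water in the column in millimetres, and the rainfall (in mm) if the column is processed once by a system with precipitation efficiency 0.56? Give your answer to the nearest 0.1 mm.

Precipitable water is the column-integrated vapour mass per unit area: PW = (1/g) Σ q̄ Δp, with q in kg/kg and Δp in Pa (1 kg/m² of water = 1 mm).
Layer 1015–900 hPa: Δp = 115 hPa = 11500 Pa, q̄ = 0.011 kg/kg → 0.011 × 11500 / 9.8 = 12.91 mm
Layer 900–540 hPa: Δp = 360 hPa = 36000 Pa, q̄ = 0.00406 kg/kg → 0.00406 × 36000 / 9.8 = 14.91 mm
Layer 540–200 hPa: Δp = 340 hPa = 34000 Pa, q̄ = 0.000955 kg/kg → 0.000955 × 34000 / 9.8 = 3.31 mm
PW = 12.91 + 14.91 + 3.31 = 31.13 ≈ 31.1 mm.
Rainfall = ε × PW = 0.56 × 31.1 = 17.4 mm.

PW ≈ 31.1 mm; rainfall ≈ 17.4 mm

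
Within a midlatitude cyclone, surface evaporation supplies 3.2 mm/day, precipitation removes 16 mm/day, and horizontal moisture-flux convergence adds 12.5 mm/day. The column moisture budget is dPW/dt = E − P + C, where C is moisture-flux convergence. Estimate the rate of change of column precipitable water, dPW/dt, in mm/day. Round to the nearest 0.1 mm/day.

dPW/dt ≈ -0.3 mm/day

dPW/dt = E − P + C = 3.2 − 16 + (12.5) = -0.3 mm/day.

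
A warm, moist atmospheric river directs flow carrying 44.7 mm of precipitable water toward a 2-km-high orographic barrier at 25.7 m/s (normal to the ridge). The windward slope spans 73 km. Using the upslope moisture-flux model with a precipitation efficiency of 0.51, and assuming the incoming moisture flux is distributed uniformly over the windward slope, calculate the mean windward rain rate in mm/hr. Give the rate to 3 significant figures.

Incoming column moisture flux per unit ridge length: F = V × PW = 25.7 × 44.7 = 1148.79 mm·m/s.
Spread over the 73 km slope with efficiency ε = 0.51: R = ε·F/W = 0.51 × 1148.79 / 73000 m = 8.026e-03 mm/s.
R = 8.026e-03 × 3600 = 28.9 mm/hr.

R ≈ 28.9 mm/hr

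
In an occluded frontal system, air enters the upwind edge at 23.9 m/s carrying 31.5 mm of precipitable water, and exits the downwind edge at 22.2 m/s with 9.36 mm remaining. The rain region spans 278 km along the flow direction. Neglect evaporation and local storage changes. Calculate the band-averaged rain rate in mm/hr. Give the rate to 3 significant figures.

Column moisture flux per unit crosswind length is F = V × PW.
Inflow: F_in = 23.9 × 31.5 = 752.85 mm·m/s
Outflow: F_out = 22.2 × 9.36 = 207.792 mm·m/s
Steady-state rate R = (F_in − F_out)/L = (752.85 − 207.792) / 278000 m = 1.961e-03 mm/s.
R = 1.961e-03 × 3600 = 7.06 mm/hr.

R ≈ 7.06 mm/hr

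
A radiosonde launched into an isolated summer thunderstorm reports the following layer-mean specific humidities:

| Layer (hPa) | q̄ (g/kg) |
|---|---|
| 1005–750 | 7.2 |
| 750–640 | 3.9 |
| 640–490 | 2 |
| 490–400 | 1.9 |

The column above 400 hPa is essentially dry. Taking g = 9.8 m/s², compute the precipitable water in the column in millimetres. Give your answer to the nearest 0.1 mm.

PW ≈ 27.9 mm

Precipitable water is the column-integrated vapour mass per unit area: PW = (1/g) Σ q̄ Δp, with q in kg/kg and Δp in Pa (1 kg/m² of water = 1 mm).
Layer 1005–750 hPa: Δp = 255 hPa = 25500 Pa, q̄ = 0.0072 kg/kg → 0.0072 × 25500 / 9.8 = 18.73 mm
Layer 750–640 hPa: Δp = 110 hPa = 11000 Pa, q̄ = 0.0039 kg/kg → 0.0039 × 11000 / 9.8 = 4.38 mm
Layer 640–490 hPa: Δp = 150 hPa = 15000 Pa, q̄ = 0.002 kg/kg → 0.002 × 15000 / 9.8 = 3.06 mm
Layer 490–400 hPa: Δp = 90 hPa = 9000 Pa, q̄ = 0.0019 kg/kg → 0.0019 × 9000 / 9.8 = 1.74 mm
PW = 18.73 + 4.38 + 3.06 + 1.74 = 27.91 ≈ 27.9 mm.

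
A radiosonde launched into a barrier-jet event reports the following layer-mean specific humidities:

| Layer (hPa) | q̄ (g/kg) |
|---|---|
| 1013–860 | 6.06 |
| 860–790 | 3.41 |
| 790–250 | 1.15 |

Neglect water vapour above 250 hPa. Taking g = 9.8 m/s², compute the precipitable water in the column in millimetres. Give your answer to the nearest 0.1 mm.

Precipitable water is the column-integrated vapour mass per unit area: PW = (1/g) Σ q̄ Δp, with q in kg/kg and Δp in Pa (1 kg/m² of water = 1 mm).
Layer 1013–860 hPa: Δp = 153 hPa = 15300 Pa, q̄ = 0.00606 kg/kg → 0.00606 × 15300 / 9.8 = 9.46 mm
Layer 860–790 hPa: Δp = 70 hPa = 7000 Pa, q̄ = 0.00341 kg/kg → 0.00341 × 7000 / 9.8 = 2.44 mm
Layer 790–250 hPa: Δp = 540 hPa = 54000 Pa, q̄ = 0.00115 kg/kg → 0.00115 × 54000 / 9.8 = 6.34 mm
PW = 9.46 + 2.44 + 6.34 = 18.24 ≈ 18.2 mm.

PW ≈ 18.2 mm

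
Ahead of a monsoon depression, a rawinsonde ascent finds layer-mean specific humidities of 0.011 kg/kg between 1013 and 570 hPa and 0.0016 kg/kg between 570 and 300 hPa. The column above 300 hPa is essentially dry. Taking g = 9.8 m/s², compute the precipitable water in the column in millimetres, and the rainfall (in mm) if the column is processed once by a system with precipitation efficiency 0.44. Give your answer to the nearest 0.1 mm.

PW ≈ 54.1 mm; rainfall ≈ 23.8 mm

Precipitable water is the column-integrated vapour mass per unit area: PW = (1/g) Σ q̄ Δp, with q in kg/kg and Δp in Pa (1 kg/m² of water = 1 mm).
Layer 1013–570 hPa: Δp = 443 hPa = 44300 Pa, q̄ = 0.011 kg/kg → 0.011 × 44300 / 9.8 = 49.72 mm
Layer 570–300 hPa: Δp = 270 hPa = 27000 Pa, q̄ = 0.0016 kg/kg → 0.0016 × 27000 / 9.8 = 4.41 mm
PW = 49.72 + 4.41 = 54.13 ≈ 54.1 mm.
Rainfall = ε × PW = 0.44 × 54.1 = 23.8 mm.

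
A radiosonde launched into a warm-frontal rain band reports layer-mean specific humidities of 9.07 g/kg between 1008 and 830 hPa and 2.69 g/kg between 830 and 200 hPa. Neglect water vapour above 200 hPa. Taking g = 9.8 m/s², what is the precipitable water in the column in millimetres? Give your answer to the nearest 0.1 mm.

Precipitable water is the column-integrated vapour mass per unit area: PW = (1/g) Σ q̄ Δp, with q in kg/kg and Δp in Pa (1 kg/m² of water = 1 mm).
Layer 1008–830 hPa: Δp = 178 hPa = 17800 Pa, q̄ = 0.00907 kg/kg → 0.00907 × 17800 / 9.8 = 16.47 mm
Layer 830–200 hPa: Δp = 630 hPa = 63000 Pa, q̄ = 0.00269 kg/kg → 0.00269 × 63000 / 9.8 = 17.29 mm
PW = 16.47 + 17.29 = 33.76 ≈ 33.8 mm.

PW ≈ 33.8 mm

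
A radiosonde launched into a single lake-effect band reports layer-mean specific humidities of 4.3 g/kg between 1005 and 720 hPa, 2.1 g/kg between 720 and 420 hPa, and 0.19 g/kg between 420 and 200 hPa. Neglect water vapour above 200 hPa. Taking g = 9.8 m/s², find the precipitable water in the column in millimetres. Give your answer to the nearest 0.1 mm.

PW ≈ 19.4 mm

Precipitable water is the column-integrated vapour mass per unit area: PW = (1/g) Σ q̄ Δp, with q in kg/kg and Δp in Pa (1 kg/m² of water = 1 mm).
Layer 1005–720 hPa: Δp = 285 hPa = 28500 Pa, q̄ = 0.0043 kg/kg → 0.0043 × 28500 / 9.8 = 12.51 mm
Layer 720–420 hPa: Δp = 300 hPa = 30000 Pa, q̄ = 0.0021 kg/kg → 0.0021 × 30000 / 9.8 = 6.43 mm
Layer 420–200 hPa: Δp = 220 hPa = 22000 Pa, q̄ = 0.00019 kg/kg → 0.00019 × 22000 / 9.8 = 0.43 mm
PW = 12.51 + 6.43 + 0.43 = 19.37 ≈ 19.4 mm.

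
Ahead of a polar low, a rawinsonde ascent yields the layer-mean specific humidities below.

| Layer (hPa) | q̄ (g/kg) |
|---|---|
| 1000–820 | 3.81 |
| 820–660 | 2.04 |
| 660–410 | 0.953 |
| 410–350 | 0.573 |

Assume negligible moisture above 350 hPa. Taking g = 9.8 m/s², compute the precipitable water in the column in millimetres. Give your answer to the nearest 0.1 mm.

PW ≈ 13.1 mm

Precipitable water is the column-integrated vapour mass per unit area: PW = (1/g) Σ q̄ Δp, with q in kg/kg and Δp in Pa (1 kg/m² of water = 1 mm).
Layer 1000–820 hPa: Δp = 180 hPa = 18000 Pa, q̄ = 0.00381 kg/kg → 0.00381 × 18000 / 9.8 = 7.00 mm
Layer 820–660 hPa: Δp = 160 hPa = 16000 Pa, q̄ = 0.00204 kg/kg → 0.00204 × 16000 / 9.8 = 3.33 mm
Layer 660–410 hPa: Δp = 250 hPa = 25000 Pa, q̄ = 0.000953 kg/kg → 0.000953 × 25000 / 9.8 = 2.43 mm
Layer 410–350 hPa: Δp = 60 hPa = 6000 Pa, q̄ = 0.000573 kg/kg → 0.000573 × 6000 / 9.8 = 0.35 mm
PW = 7.00 + 3.33 + 2.43 + 0.35 = 13.11 ≈ 13.1 mm.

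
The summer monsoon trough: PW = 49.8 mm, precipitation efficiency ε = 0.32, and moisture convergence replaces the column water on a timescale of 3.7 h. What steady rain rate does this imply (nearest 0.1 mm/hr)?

R ≈ 4.3 mm/hr

Each overturning extracts ε × PW = 0.32 × 49.8 = 15.936 mm.
Rate = ε·PW / τ = 15.936 / 3.7 h = 4.3 mm/hr.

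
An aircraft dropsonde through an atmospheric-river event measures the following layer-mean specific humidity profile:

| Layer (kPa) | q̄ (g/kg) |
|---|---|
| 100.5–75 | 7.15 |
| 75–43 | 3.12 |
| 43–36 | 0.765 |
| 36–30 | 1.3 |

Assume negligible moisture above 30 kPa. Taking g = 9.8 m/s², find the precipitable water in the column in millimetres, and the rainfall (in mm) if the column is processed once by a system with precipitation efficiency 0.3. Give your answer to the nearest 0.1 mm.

Precipitable water is the column-integrated vapour mass per unit area: PW = (1/g) Σ q̄ Δp, with q in kg/kg and Δp in Pa (1 kg/m² of water = 1 mm).
Layer 100.5–75 kPa: Δp = 255 hPa = 25500 Pa, q̄ = 0.00715 kg/kg → 0.00715 × 25500 / 9.8 = 18.60 mm
Layer 75–43 kPa: Δp = 320 hPa = 32000 Pa, q̄ = 0.00312 kg/kg → 0.00312 × 32000 / 9.8 = 10.19 mm
Layer 43–36 kPa: Δp = 70 hPa = 7000 Pa, q̄ = 0.000765 kg/kg → 0.000765 × 7000 / 9.8 = 0.55 mm
Layer 36–30 kPa: Δp = 60 hPa = 6000 Pa, q̄ = 0.0013 kg/kg → 0.0013 × 6000 / 9.8 = 0.80 mm
PW = 18.60 + 10.19 + 0.55 + 0.80 = 30.14 ≈ 30.1 mm.
Rainfall = ε × PW = 0.3 × 30.1 = 9.0 mm.

PW ≈ 30.1 mm; rainfall ≈ 9.0 mm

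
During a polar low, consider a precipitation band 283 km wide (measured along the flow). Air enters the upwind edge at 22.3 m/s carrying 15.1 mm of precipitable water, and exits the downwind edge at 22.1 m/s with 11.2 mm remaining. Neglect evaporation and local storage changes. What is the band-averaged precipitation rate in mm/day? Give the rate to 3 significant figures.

R ≈ 27.2 mm/day

Column moisture flux per unit crosswind length is F = V × PW.
Inflow: F_in = 22.3 × 15.1 = 336.73 mm·m/s
Outflow: F_out = 22.1 × 11.2 = 247.52 mm·m/s
Steady-state rate R = (F_in − F_out)/L = (336.73 − 247.52) / 283000 m = 3.152e-04 mm/s.
R = 3.152e-04 × 3600 × 24 = 27.2 mm/day.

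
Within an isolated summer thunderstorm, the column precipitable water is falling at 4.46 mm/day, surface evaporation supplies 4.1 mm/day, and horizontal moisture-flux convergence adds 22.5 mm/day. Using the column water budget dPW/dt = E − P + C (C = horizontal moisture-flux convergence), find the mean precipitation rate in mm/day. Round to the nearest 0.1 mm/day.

P ≈ 31.1 mm/day

dPW/dt = -4.46 mm/day.
P = E + C − dPW/dt = 4.1 + (22.5) − (-4.46) = 31.1 mm/day.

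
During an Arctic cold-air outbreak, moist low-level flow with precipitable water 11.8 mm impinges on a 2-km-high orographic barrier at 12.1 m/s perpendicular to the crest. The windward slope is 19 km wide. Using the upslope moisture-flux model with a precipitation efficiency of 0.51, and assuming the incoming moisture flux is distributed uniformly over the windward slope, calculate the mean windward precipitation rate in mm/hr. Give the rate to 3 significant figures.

Incoming column moisture flux per unit ridge length: F = V × PW = 12.1 × 11.8 = 142.78 mm·m/s.
Spread over the 19 km slope with efficiency ε = 0.51: R = ε·F/W = 0.51 × 142.78 / 19000 m = 3.833e-03 mm/s.
R = 3.833e-03 × 3600 = 13.8 mm/hr.

R ≈ 13.8 mm/hr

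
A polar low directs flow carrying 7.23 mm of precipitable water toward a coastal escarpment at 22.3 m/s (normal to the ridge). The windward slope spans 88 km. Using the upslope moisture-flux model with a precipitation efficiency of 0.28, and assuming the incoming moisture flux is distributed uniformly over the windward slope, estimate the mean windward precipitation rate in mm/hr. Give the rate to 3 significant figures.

R ≈ 1.85 mm/hr

Incoming column moisture flux per unit ridge length: F = V × PW = 22.3 × 7.23 = 161.229 mm·m/s.
Spread over the 88 km slope with efficiency ε = 0.28: R = ε·F/W = 0.28 × 161.229 / 88000 m = 5.130e-04 mm/s.
R = 5.130e-04 × 3600 = 1.85 mm/hr.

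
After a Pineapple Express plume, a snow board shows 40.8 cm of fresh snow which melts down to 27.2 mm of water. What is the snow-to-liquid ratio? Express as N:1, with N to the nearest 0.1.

ratio ≈ 15.0

Ratio = snow depth / SWE = 408 mm / 27.2 mm = 15.0, i.e. 15.0:1.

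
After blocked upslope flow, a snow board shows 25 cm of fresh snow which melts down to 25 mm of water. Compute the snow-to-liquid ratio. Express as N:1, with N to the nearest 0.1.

ratio ≈ 10.0

Ratio = snow depth / SWE = 250 mm / 25 mm = 10.0, i.e. 10.0:1.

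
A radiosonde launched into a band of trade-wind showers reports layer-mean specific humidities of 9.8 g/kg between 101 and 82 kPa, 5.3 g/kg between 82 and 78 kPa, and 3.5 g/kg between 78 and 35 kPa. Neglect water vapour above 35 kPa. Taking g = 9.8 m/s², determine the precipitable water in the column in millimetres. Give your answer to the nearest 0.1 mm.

Precipitable water is the column-integrated vapour mass per unit area: PW = (1/g) Σ q̄ Δp, with q in kg/kg and Δp in Pa (1 kg/m² of water = 1 mm).
Layer 101–82 kPa: Δp = 190 hPa = 19000 Pa, q̄ = 0.0098 kg/kg → 0.0098 × 19000 / 9.8 = 19.00 mm
Layer 82–78 kPa: Δp = 40 hPa = 4000 Pa, q̄ = 0.0053 kg/kg → 0.0053 × 4000 / 9.8 = 2.16 mm
Layer 78–35 kPa: Δp = 430 hPa = 43000 Pa, q̄ = 0.0035 kg/kg → 0.0035 × 43000 / 9.8 = 15.36 mm
PW = 19.00 + 2.16 + 15.36 = 36.52 ≈ 36.5 mm.

PW ≈ 36.5 mm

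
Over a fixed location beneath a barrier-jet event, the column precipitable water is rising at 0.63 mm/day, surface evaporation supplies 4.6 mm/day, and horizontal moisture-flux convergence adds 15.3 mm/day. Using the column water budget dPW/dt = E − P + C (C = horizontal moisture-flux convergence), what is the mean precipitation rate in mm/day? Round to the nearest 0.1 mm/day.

dPW/dt = +0.63 mm/day.
P = E + C − dPW/dt = 4.6 + (15.3) − (+0.63) = 19.3 mm/day.

P ≈ 19.3 mm/day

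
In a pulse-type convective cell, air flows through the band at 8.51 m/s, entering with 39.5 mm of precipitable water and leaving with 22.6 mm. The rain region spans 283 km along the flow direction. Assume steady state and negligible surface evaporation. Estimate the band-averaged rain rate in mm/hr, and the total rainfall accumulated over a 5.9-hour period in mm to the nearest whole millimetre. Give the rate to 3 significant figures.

R ≈ 1.83 mm/hr; total ≈ 11 mm

Column moisture flux per unit crosswind length is F = V × PW.
Inflow: F_in = 8.51 × 39.5 = 336.145 mm·m/s
Outflow: F_out = 8.51 × 22.6 = 192.326 mm·m/s
Steady-state rate R = (F_in − F_out)/L = (336.145 − 192.326) / 283000 m = 5.082e-04 mm/s.
R = 5.082e-04 × 3600 = 1.83 mm/hr.
Over 5.9 h: total = 1.83 × 5.9 = 10.797 ≈ 11 mm.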